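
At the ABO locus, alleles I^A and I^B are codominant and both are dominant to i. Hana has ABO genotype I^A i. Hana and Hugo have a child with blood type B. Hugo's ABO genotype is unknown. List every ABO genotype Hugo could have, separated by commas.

For each candidate genotype of Hugo, check whether crossing it with I^A i can produce every observed child phenotype.
  I^A I^A → possible child types {A} ✗
  I^A I^B → possible child types {A, B, AB} ✓
  I^A i → possible child types {O, A} ✗
  I^B I^B → possible child types {B, AB} ✓
  I^B i → possible child types {O, A, B, AB} ✓
  i i → possible child types {O, A} ✗

I^A I^B, I^B I^B, I^B i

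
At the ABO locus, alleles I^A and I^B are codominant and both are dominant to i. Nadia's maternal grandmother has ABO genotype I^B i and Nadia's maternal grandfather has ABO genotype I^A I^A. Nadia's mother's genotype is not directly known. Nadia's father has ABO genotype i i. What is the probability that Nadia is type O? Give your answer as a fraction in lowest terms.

1/4

Nadia's mother's ABO genotype from I^B i × I^A I^A: 1/2 I^A I^B, 1/2 I^A i.
Crossing each possibility with the father i i and summing P(type O): 1/2·0 + 1/2·1/2 = 1/4.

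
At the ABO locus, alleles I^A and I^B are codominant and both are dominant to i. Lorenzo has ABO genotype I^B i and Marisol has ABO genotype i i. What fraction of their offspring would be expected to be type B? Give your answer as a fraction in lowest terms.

1/2

ABO cross I^B i × i i → offspring phenotypes: 1/2 O, 1/2 B.
So P(type B) = 1/2.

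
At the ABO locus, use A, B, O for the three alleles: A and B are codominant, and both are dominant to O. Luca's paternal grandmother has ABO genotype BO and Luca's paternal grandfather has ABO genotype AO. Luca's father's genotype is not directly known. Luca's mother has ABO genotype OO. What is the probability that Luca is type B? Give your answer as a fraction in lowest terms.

1/4

Luca's father's ABO genotype from BO × AO: 1/4 AB, 1/4 AO, 1/4 BO, 1/4 OO.
Crossing each possibility with the mother OO and summing P(type B): 1/4·1/2 + 1/4·0 + 1/4·1/2 + 1/4·0 = 1/4.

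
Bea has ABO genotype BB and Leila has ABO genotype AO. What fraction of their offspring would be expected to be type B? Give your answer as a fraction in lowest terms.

1/2

ABO cross BB × AO → offspring phenotypes: 1/2 B, 1/2 AB.
So P(type B) = 1/2.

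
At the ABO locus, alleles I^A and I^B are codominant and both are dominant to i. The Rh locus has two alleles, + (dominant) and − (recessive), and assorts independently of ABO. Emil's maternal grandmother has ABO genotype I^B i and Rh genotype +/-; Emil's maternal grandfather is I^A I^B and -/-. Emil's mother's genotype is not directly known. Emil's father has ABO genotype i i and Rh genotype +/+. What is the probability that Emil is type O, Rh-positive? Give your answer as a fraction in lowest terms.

Emil's mother's ABO genotype from I^B i × I^A I^B: 1/4 I^A I^B, 1/4 I^A i, 1/4 I^B I^B, 1/4 I^B i.
Crossing each possibility with the father i i and summing P(type O): 1/4·0 + 1/4·1/2 + 1/4·0 + 1/4·1/2 = 1/4.
Similarly for Rh via the mother's Rh distribution: P(Rh+) = 1.
Independent loci: 1/4 × 1 = 1/4.

1/4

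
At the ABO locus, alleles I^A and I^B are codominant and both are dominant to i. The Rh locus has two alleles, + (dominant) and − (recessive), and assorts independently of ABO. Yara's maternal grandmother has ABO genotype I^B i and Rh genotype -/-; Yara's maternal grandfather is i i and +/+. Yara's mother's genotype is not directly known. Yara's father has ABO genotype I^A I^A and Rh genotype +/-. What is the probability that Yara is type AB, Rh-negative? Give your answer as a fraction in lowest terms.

Yara's mother's ABO genotype from I^B i × i i: 1/2 I^B i, 1/2 i i.
Crossing each possibility with the father I^A I^A and summing P(type AB): 1/2·1/2 + 1/2·0 = 1/4.
Similarly for Rh via the mother's Rh distribution: P(Rh-) = 1/4.
Independent loci: 1/4 × 1/4 = 1/16.

1/16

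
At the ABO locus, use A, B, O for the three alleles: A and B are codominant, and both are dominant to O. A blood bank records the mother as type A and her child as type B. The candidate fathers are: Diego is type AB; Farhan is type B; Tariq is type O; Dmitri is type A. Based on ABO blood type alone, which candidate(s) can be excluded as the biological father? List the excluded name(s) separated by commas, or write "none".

A candidate is excluded only if no genotype consistent with his phenotype could produce a type B child with a type A mother.
Tariq (type O): no genotype consistent with that phenotype can produce a type-B child with a type-A mother.
Dmitri (type A): no genotype consistent with that phenotype can produce a type-B child with a type-A mother.

Tariq, Dmitri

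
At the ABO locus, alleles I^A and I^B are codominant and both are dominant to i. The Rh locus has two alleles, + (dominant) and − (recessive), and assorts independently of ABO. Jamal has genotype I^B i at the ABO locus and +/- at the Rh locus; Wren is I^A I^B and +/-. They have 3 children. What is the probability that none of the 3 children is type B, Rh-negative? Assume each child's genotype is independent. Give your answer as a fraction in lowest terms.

343/512

ABO cross I^B i × I^A I^B → 1/4 A, 1/2 B, 1/4 AB.
Rh cross +/- × +/- → 3/4 Rh+, 1/4 Rh-; so P(type B, Rh-negative) = 1/2 × 1/4 = 1/8 per child.
P(not type B, Rh-negative) = 7/8 for one child; (7/8)^3 = 343/512.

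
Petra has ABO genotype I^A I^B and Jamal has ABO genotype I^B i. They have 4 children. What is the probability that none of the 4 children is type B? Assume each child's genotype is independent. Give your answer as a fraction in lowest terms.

ABO cross I^A I^B × I^B i → 1/4 A, 1/2 B, 1/4 AB.
So P(type B) = 1/2 per child.
P(not type B) = 1/2 for one child; (1/2)^4 = 1/16.

1/16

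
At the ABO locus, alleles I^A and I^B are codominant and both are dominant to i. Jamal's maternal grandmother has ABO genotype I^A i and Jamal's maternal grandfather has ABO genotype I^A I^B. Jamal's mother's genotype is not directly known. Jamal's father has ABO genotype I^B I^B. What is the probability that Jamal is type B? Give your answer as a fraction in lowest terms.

1/2

Jamal's mother's ABO genotype from I^A i × I^A I^B: 1/4 I^A I^A, 1/4 I^A I^B, 1/4 I^A i, 1/4 I^B i.
Crossing each possibility with the father I^B I^B and summing P(type B): 1/4·0 + 1/4·1/2 + 1/4·1/2 + 1/4·1 = 1/2.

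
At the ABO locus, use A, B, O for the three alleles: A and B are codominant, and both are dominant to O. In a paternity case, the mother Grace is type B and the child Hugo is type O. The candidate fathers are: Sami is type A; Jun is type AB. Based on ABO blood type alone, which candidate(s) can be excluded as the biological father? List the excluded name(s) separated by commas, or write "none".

A candidate is excluded only if no genotype consistent with his phenotype could produce a type O child with a type B mother.
Jun (type AB): no genotype consistent with that phenotype can produce a type-O child with a type-B mother.

Jun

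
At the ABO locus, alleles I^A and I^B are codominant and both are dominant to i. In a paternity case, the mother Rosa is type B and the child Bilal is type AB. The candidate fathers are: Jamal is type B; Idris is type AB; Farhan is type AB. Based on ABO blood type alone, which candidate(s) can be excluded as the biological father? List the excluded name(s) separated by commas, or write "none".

Jamal

A candidate is excluded only if no genotype consistent with his phenotype could produce a type AB child with a type B mother.
Jamal (type B): no genotype consistent with that phenotype can produce a type-AB child with a type-B mother.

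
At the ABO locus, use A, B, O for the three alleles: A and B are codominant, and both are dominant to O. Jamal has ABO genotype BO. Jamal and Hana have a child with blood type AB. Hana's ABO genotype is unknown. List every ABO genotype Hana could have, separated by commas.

For each candidate genotype of Hana, check whether crossing it with BO can produce every observed child phenotype.
  AA → possible child types {A, AB} ✓
  AB → possible child types {A, B, AB} ✓
  AO → possible child types {O, A, B, AB} ✓
  BB → possible child types {B} ✗
  BO → possible child types {O, B} ✗
  OO → possible child types {O, B} ✗

AA, AB, AO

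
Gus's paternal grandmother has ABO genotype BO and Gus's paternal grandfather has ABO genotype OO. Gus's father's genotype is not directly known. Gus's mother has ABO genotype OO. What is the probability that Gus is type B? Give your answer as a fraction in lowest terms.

1/4

Gus's father's ABO genotype from BO × OO: 1/2 BO, 1/2 OO.
Crossing each possibility with the mother OO and summing P(type B): 1/2·1/2 + 1/2·0 = 1/4.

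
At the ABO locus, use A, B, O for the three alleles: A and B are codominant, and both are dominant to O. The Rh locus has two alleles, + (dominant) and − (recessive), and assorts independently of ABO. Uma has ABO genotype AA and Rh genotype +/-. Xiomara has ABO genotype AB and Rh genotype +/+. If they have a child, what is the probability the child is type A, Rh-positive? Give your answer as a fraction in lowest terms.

ABO cross AA × AB → offspring phenotypes: 1/2 A, 1/2 AB.
Rh cross +/- × +/+ → 1 Rh+.
Independent loci: P(type A, Rh-positive) = 1/2 × 1 = 1/2.

1/2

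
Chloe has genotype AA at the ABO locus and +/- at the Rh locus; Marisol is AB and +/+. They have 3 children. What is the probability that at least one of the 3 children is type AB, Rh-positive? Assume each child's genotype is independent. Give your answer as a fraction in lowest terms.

7/8

ABO cross AA × AB → 1/2 A, 1/2 AB.
Rh cross +/- × +/+ → 1 Rh+; so P(type AB, Rh-positive) = 1/2 × 1 = 1/2 per child.
P(none) = (1/2)^3 = 1/8; P(at least one) = 1 − 1/8 = 7/8.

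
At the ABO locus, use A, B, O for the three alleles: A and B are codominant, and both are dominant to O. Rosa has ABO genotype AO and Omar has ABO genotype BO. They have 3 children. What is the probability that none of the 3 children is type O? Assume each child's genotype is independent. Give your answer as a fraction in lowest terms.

ABO cross AO × BO → 1/4 O, 1/4 A, 1/4 B, 1/4 AB.
So P(type O) = 1/4 per child.
P(not type O) = 3/4 for one child; (3/4)^3 = 27/64.

27/64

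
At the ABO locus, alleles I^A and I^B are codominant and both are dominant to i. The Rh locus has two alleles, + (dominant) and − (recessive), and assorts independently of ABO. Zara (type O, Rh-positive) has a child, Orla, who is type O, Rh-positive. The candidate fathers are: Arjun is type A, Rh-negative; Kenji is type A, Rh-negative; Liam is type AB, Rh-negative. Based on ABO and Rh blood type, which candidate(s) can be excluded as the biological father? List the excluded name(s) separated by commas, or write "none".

Liam

A candidate is excluded only if no genotype consistent with his phenotype could produce a type O, Rh-positive child with a type O, Rh-positive mother.
Liam (type AB, Rh-): no genotype consistent with that phenotype can produce a type-O Rh+ child with a type-O mother.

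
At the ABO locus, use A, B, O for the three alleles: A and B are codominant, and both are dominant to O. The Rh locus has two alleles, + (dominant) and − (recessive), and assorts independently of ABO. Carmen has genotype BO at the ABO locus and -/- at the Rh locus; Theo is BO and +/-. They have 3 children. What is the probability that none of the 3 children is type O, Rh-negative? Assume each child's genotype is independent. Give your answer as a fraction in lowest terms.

ABO cross BO × BO → 1/4 O, 3/4 B.
Rh cross -/- × +/- → 1/2 Rh+, 1/2 Rh-; so P(type O, Rh-negative) = 1/4 × 1/2 = 1/8 per child.
P(not type O, Rh-negative) = 7/8 for one child; (7/8)^3 = 343/512.

343/512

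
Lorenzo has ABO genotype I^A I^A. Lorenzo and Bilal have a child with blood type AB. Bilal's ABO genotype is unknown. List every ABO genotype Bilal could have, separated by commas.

I^A I^B, I^B I^B, I^B i

For each candidate genotype of Bilal, check whether crossing it with I^A I^A can produce every observed child phenotype.
  I^A I^A → possible child types {A} ✗
  I^A I^B → possible child types {A, AB} ✓
  I^A i → possible child types {A} ✗
  I^B I^B → possible child types {AB} ✓
  I^B i → possible child types {A, AB} ✓
  i i → possible child types {A} ✗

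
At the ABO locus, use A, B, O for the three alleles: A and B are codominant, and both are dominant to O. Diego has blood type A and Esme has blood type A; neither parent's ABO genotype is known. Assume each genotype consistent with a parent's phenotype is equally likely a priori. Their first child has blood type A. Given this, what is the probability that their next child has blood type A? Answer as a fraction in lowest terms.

19/20

Possible genotypes: Diego ∈ {AA, AO}; Esme ∈ {AA, AO}.
Weight each parental genotype pair by prior × P(type-A child):
  AA × AA: posterior weight 4/15; P(next child type A) = 1.
  AA × AO: posterior weight 4/15; P(next child type A) = 1.
  AO × AA: posterior weight 4/15; P(next child type A) = 1.
  AO × AO: posterior weight 1/5; P(next child type A) = 3/4.
Weighted sum = 19/20.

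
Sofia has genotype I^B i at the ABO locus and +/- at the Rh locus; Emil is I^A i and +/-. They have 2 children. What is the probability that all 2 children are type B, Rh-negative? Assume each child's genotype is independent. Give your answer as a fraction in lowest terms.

ABO cross I^B i × I^A i → 1/4 O, 1/4 A, 1/4 B, 1/4 AB.
Rh cross +/- × +/- → 3/4 Rh+, 1/4 Rh-; so P(type B, Rh-negative) = 1/4 × 1/4 = 1/16 per child.
All 2 independent: (1/16)^2 = 1/256.

1/256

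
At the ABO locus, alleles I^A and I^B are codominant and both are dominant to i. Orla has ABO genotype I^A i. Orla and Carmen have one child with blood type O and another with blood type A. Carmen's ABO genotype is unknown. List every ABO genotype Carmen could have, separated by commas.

For each candidate genotype of Carmen, check whether crossing it with I^A i can produce every observed child phenotype.
  I^A I^A → possible child types {A} ✗
  I^A I^B → possible child types {A, B, AB} ✗
  I^A i → possible child types {O, A} ✓
  I^B I^B → possible child types {B, AB} ✗
  I^B i → possible child types {O, A, B, AB} ✓
  i i → possible child types {O, A} ✓

I^A i, I^B i, i i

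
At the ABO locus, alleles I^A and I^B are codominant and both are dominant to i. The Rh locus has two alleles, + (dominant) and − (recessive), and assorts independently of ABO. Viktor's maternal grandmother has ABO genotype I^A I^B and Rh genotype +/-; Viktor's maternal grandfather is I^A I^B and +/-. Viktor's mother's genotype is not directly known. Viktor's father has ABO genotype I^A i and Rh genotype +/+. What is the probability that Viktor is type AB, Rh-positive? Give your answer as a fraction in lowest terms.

Viktor's mother's ABO genotype from I^A I^B × I^A I^B: 1/4 I^A I^A, 1/2 I^A I^B, 1/4 I^B I^B.
Crossing each possibility with the father I^A i and summing P(type AB): 1/4·0 + 1/2·1/4 + 1/4·1/2 = 1/4.
Similarly for Rh via the mother's Rh distribution: P(Rh+) = 1.
Independent loci: 1/4 × 1 = 1/4.

1/4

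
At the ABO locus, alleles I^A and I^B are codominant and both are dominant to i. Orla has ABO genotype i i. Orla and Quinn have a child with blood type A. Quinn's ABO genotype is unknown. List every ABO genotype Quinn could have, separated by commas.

For each candidate genotype of Quinn, check whether crossing it with i i can produce every observed child phenotype.
  I^A I^A → possible child types {A} ✓
  I^A I^B → possible child types {A, B} ✓
  I^A i → possible child types {O, A} ✓
  I^B I^B → possible child types {B} ✗
  I^B i → possible child types {O, B} ✗
  i i → possible child types {O} ✗

I^A I^A, I^A I^B, I^A i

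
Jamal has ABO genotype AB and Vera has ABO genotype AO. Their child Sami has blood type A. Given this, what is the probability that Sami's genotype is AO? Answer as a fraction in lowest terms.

Cross AB × AO → 1/4 AA, 1/4 AB, 1/4 AO, 1/4 BO.
Type-A genotypes among offspring: AA (1/4), AO (1/4); total 1/2.
P(AO | type A) = (1/4) / (1/2) = 1/2.

1/2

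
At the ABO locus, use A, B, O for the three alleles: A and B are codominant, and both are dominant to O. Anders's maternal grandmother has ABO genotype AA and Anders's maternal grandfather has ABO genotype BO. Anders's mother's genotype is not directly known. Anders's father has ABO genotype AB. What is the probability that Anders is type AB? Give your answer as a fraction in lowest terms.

Anders's mother's ABO genotype from AA × BO: 1/2 AB, 1/2 AO.
Crossing each possibility with the father AB and summing P(type AB): 1/2·1/2 + 1/2·1/4 = 3/8.

3/8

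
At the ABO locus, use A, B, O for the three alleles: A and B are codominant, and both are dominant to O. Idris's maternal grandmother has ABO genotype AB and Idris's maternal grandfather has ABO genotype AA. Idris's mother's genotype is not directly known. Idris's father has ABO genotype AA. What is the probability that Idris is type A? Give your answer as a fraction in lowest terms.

Idris's mother's ABO genotype from AB × AA: 1/2 AA, 1/2 AB.
Crossing each possibility with the father AA and summing P(type A): 1/2·1 + 1/2·1/2 = 3/4.

3/4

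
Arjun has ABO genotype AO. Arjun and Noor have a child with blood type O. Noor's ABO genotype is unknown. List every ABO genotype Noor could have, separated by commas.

For each candidate genotype of Noor, check whether crossing it with AO can produce every observed child phenotype.
  AA → possible child types {A} ✗
  AB → possible child types {A, B, AB} ✗
  AO → possible child types {O, A} ✓
  BB → possible child types {B, AB} ✗
  BO → possible child types {O, A, B, AB} ✓
  OO → possible child types {O, A} ✓

AO, BO, OO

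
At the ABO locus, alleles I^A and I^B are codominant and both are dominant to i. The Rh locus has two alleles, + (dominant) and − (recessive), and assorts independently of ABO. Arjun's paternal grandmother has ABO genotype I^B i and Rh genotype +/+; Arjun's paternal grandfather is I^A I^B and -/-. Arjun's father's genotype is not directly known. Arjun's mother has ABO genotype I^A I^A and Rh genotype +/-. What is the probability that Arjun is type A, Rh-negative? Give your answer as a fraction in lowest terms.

1/8

Arjun's father's ABO genotype from I^B i × I^A I^B: 1/4 I^A I^B, 1/4 I^A i, 1/4 I^B I^B, 1/4 I^B i.
Crossing each possibility with the mother I^A I^A and summing P(type A): 1/4·1/2 + 1/4·1 + 1/4·0 + 1/4·1/2 = 1/2.
Similarly for Rh via the father's Rh distribution: P(Rh-) = 1/4.
Independent loci: 1/2 × 1/4 = 1/8.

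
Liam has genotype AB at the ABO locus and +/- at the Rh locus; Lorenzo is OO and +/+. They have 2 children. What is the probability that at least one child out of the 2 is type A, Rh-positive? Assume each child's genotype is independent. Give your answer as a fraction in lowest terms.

ABO cross AB × OO → 1/2 A, 1/2 B.
Rh cross +/- × +/+ → 1 Rh+; so P(type A, Rh-positive) = 1/2 × 1 = 1/2 per child.
P(none) = (1/2)^2 = 1/4; P(at least one) = 1 − 1/4 = 3/4.

3/4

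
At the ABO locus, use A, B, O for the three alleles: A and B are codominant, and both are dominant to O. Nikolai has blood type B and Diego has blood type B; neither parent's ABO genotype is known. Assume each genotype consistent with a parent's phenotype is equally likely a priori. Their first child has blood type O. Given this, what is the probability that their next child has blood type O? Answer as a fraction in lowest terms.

Possible genotypes: Nikolai ∈ {BB, BO}; Diego ∈ {BB, BO}.
Weight each parental genotype pair by prior × P(type-O child):
  BO × BO: posterior weight 1; P(next child type O) = 1/4.
Weighted sum = 1/4.

1/4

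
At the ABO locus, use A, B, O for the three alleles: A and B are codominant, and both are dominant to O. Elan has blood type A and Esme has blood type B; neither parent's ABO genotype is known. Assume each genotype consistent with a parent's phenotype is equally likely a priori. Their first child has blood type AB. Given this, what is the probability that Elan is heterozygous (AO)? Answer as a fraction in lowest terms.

Possible genotypes: Elan ∈ {AA, AO}; Esme ∈ {BB, BO}.
Weight each parental genotype pair by prior × P(type-AB child):
  AA × BB: posterior weight 4/9.
  AA × BO: posterior weight 2/9.
  AO × BB: posterior weight 2/9.
  AO × BO: posterior weight 1/9.
Sum the posterior weight over pairs where Elan is AO: 1/3.

1/3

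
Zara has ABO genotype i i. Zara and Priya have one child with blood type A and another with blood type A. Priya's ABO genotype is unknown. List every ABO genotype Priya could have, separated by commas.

I^A I^A, I^A I^B, I^A i

For each candidate genotype of Priya, check whether crossing it with i i can produce every observed child phenotype.
  I^A I^A → possible child types {A} ✓
  I^A I^B → possible child types {A, B} ✓
  I^A i → possible child types {O, A} ✓
  I^B I^B → possible child types {B} ✗
  I^B i → possible child types {O, B} ✗
  i i → possible child types {O} ✗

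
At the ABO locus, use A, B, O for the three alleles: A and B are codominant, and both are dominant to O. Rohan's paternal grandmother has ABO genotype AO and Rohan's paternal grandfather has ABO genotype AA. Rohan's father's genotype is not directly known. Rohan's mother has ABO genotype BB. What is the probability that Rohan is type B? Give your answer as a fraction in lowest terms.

Rohan's father's ABO genotype from AO × AA: 1/2 AA, 1/2 AO.
Crossing each possibility with the mother BB and summing P(type B): 1/2·0 + 1/2·1/2 = 1/4.

1/4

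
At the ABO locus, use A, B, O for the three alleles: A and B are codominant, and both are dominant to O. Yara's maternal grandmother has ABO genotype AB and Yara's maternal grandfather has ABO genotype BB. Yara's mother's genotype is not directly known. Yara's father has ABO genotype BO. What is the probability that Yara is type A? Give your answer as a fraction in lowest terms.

Yara's mother's ABO genotype from AB × BB: 1/2 AB, 1/2 BB.
Crossing each possibility with the father BO and summing P(type A): 1/2·1/4 + 1/2·0 = 1/8.

1/8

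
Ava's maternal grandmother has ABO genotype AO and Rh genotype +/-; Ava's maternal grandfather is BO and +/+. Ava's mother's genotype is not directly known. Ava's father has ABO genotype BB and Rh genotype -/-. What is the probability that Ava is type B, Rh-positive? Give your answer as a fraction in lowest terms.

9/16

Ava's mother's ABO genotype from AO × BO: 1/4 AB, 1/4 AO, 1/4 BO, 1/4 OO.
Crossing each possibility with the father BB and summing P(type B): 1/4·1/2 + 1/4·1/2 + 1/4·1 + 1/4·1 = 3/4.
Similarly for Rh via the mother's Rh distribution: P(Rh+) = 3/4.
Independent loci: 3/4 × 3/4 = 9/16.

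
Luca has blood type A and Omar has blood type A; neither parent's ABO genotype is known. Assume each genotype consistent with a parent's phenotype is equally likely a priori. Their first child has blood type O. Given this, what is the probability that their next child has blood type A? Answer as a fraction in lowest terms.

Possible genotypes: Luca ∈ {AA, AO}; Omar ∈ {AA, AO}.
Weight each parental genotype pair by prior × P(type-O child):
  AO × AO: posterior weight 1; P(next child type A) = 3/4.
Weighted sum = 3/4.

3/4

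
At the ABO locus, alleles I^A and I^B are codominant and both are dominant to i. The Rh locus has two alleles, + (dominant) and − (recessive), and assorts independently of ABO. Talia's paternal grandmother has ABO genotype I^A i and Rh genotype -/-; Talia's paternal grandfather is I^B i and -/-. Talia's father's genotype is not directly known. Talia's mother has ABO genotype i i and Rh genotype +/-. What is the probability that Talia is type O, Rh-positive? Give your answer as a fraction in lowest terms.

1/4

Talia's father's ABO genotype from I^A i × I^B i: 1/4 I^A I^B, 1/4 I^A i, 1/4 I^B i, 1/4 i i.
Crossing each possibility with the mother i i and summing P(type O): 1/4·0 + 1/4·1/2 + 1/4·1/2 + 1/4·1 = 1/2.
Similarly for Rh via the father's Rh distribution: P(Rh+) = 1/2.
Independent loci: 1/2 × 1/2 = 1/4.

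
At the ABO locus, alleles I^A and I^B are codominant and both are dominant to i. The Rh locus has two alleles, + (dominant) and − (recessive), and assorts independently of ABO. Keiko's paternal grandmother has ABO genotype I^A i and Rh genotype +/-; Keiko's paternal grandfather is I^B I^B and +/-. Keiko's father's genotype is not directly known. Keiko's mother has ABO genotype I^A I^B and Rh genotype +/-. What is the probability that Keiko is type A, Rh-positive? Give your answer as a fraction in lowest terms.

Keiko's father's ABO genotype from I^A i × I^B I^B: 1/2 I^A I^B, 1/2 I^B i.
Crossing each possibility with the mother I^A I^B and summing P(type A): 1/2·1/4 + 1/2·1/4 = 1/4.
Similarly for Rh via the father's Rh distribution: P(Rh+) = 3/4.
Independent loci: 1/4 × 3/4 = 3/16.

3/16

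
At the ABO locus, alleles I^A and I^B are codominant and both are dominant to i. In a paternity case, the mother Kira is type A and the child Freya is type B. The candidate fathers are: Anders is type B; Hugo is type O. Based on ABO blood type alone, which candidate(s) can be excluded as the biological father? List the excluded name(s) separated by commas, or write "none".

A candidate is excluded only if no genotype consistent with his phenotype could produce a type B child with a type A mother.
Hugo (type O): no genotype consistent with that phenotype can produce a type-B child with a type-A mother.

Hugo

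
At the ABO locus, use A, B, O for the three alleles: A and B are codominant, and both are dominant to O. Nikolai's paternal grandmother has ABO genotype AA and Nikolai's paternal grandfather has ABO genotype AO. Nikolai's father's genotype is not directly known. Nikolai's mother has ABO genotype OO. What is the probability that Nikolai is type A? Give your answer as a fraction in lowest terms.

3/4

Nikolai's father's ABO genotype from AA × AO: 1/2 AA, 1/2 AO.
Crossing each possibility with the mother OO and summing P(type A): 1/2·1 + 1/2·1/2 = 3/4.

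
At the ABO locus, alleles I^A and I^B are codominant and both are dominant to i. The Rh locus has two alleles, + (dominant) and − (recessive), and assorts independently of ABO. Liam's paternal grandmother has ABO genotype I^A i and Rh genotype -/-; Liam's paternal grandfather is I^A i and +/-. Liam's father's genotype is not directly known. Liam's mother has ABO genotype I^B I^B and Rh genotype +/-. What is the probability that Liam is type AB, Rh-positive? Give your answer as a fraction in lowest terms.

Liam's father's ABO genotype from I^A i × I^A i: 1/4 I^A I^A, 1/2 I^A i, 1/4 i i.
Crossing each possibility with the mother I^B I^B and summing P(type AB): 1/4·1 + 1/2·1/2 + 1/4·0 = 1/2.
Similarly for Rh via the father's Rh distribution: P(Rh+) = 5/8.
Independent loci: 1/2 × 5/8 = 5/16.

5/16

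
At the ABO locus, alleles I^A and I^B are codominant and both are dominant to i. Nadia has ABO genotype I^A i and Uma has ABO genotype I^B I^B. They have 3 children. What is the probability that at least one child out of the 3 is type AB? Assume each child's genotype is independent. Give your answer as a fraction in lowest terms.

7/8

ABO cross I^A i × I^B I^B → 1/2 B, 1/2 AB.
So P(type AB) = 1/2 per child.
P(none) = (1/2)^3 = 1/8; P(at least one) = 1 − 1/8 = 7/8.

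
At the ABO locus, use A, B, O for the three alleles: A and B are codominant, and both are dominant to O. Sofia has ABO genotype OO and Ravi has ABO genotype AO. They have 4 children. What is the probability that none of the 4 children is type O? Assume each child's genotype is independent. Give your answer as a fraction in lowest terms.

ABO cross OO × AO → 1/2 O, 1/2 A.
So P(type O) = 1/2 per child.
P(not type O) = 1/2 for one child; (1/2)^4 = 1/16.

1/16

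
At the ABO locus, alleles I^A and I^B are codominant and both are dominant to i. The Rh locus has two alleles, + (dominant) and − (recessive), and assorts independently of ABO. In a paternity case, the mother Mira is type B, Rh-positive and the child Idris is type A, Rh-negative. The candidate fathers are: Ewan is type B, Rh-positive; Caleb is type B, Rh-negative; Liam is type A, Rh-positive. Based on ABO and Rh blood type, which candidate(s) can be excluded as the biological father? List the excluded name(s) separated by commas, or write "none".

A candidate is excluded only if no genotype consistent with his phenotype could produce a type A, Rh-negative child with a type B, Rh-positive mother.
Ewan (type B, Rh+): no genotype consistent with that phenotype can produce a type-A Rh- child with a type-B mother.
Caleb (type B, Rh-): no genotype consistent with that phenotype can produce a type-A Rh- child with a type-B mother.

Ewan, Caleb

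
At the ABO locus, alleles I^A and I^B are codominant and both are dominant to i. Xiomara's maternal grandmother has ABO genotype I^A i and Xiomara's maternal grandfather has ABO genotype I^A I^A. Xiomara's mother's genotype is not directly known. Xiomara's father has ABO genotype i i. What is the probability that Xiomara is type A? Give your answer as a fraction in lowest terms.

Xiomara's mother's ABO genotype from I^A i × I^A I^A: 1/2 I^A I^A, 1/2 I^A i.
Crossing each possibility with the father i i and summing P(type A): 1/2·1 + 1/2·1/2 = 3/4.

3/4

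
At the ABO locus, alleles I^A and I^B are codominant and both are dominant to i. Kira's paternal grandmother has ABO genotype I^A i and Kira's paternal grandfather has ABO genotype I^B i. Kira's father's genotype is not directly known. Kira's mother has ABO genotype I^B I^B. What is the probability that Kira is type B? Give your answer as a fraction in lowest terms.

Kira's father's ABO genotype from I^A i × I^B i: 1/4 I^A I^B, 1/4 I^A i, 1/4 I^B i, 1/4 i i.
Crossing each possibility with the mother I^B I^B and summing P(type B): 1/4·1/2 + 1/4·1/2 + 1/4·1 + 1/4·1 = 3/4.

3/4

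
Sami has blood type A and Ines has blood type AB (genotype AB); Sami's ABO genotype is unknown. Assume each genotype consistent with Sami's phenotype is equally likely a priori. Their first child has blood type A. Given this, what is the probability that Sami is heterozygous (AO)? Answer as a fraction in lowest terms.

Possible genotypes: Sami ∈ {AA, AO}; Ines ∈ {AB}.
Weight each parental genotype pair by prior × P(type-A child):
  AA × AB: posterior weight 1/2.
  AO × AB: posterior weight 1/2.
Sum the posterior weight over pairs where Sami is AO: 1/2.

1/2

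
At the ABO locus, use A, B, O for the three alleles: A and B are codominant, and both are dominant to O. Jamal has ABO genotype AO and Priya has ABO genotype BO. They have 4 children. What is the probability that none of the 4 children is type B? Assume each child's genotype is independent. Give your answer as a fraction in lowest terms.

ABO cross AO × BO → 1/4 O, 1/4 A, 1/4 B, 1/4 AB.
So P(type B) = 1/4 per child.
P(not type B) = 3/4 for one child; (3/4)^4 = 81/256.

81/256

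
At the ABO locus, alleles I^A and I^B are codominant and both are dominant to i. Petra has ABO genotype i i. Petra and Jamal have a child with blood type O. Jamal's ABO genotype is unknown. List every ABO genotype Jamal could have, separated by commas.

For each candidate genotype of Jamal, check whether crossing it with i i can produce every observed child phenotype.
  I^A I^A → possible child types {A} ✗
  I^A I^B → possible child types {A, B} ✗
  I^A i → possible child types {O, A} ✓
  I^B I^B → possible child types {B} ✗
  I^B i → possible child types {O, B} ✓
  i i → possible child types {O} ✓

I^A i, I^B i, i i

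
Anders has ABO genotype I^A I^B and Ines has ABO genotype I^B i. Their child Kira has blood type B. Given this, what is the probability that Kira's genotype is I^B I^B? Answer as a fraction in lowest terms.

Cross I^A I^B × I^B i → 1/4 I^A I^B, 1/4 I^A i, 1/4 I^B I^B, 1/4 I^B i.
Type-B genotypes among offspring: I^B I^B (1/4), I^B i (1/4); total 1/2.
P(I^B I^B | type B) = (1/4) / (1/2) = 1/2.

1/2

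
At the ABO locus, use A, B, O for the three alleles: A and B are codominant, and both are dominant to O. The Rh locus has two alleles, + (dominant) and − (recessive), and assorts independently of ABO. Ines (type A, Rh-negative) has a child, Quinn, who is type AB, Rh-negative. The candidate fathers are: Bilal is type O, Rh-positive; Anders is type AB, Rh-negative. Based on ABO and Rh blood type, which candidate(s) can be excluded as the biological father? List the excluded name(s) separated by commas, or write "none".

Bilal

A candidate is excluded only if no genotype consistent with his phenotype could produce a type AB, Rh-negative child with a type A, Rh-negative mother.
Bilal (type O, Rh+): no genotype consistent with that phenotype can produce a type-AB Rh- child with a type-A mother.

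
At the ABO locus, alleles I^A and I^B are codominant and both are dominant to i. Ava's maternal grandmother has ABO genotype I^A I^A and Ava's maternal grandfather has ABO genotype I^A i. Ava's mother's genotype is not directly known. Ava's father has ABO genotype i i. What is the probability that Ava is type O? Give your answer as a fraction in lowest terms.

1/4

Ava's mother's ABO genotype from I^A I^A × I^A i: 1/2 I^A I^A, 1/2 I^A i.
Crossing each possibility with the father i i and summing P(type O): 1/2·0 + 1/2·1/2 = 1/4.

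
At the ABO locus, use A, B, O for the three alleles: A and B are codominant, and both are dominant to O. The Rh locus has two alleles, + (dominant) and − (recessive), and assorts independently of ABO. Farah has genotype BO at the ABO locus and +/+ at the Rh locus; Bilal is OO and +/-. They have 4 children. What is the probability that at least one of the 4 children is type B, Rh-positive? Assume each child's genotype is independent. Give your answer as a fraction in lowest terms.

15/16

ABO cross BO × OO → 1/2 O, 1/2 B.
Rh cross +/+ × +/- → 1 Rh+; so P(type B, Rh-positive) = 1/2 × 1 = 1/2 per child.
P(none) = (1/2)^4 = 1/16; P(at least one) = 1 − 1/16 = 15/16.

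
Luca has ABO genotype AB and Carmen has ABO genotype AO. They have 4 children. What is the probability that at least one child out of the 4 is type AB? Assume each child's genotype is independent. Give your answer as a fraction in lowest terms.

ABO cross AB × AO → 1/2 A, 1/4 B, 1/4 AB.
So P(type AB) = 1/4 per child.
P(none) = (3/4)^4 = 81/256; P(at least one) = 1 − 81/256 = 175/256.

175/256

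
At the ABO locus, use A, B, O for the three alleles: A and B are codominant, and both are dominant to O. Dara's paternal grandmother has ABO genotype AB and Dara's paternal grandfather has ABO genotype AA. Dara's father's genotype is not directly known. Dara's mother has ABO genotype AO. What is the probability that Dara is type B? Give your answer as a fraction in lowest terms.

Dara's father's ABO genotype from AB × AA: 1/2 AA, 1/2 AB.
Crossing each possibility with the mother AO and summing P(type B): 1/2·0 + 1/2·1/4 = 1/8.

1/8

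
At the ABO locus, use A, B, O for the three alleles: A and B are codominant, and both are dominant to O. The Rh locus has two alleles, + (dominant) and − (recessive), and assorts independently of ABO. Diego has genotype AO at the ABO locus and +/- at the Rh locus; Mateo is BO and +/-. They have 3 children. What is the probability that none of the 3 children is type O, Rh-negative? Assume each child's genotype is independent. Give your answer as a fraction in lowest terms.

ABO cross AO × BO → 1/4 O, 1/4 A, 1/4 B, 1/4 AB.
Rh cross +/- × +/- → 3/4 Rh+, 1/4 Rh-; so P(type O, Rh-negative) = 1/4 × 1/4 = 1/16 per child.
P(not type O, Rh-negative) = 15/16 for one child; (15/16)^3 = 3375/4096.

3375/4096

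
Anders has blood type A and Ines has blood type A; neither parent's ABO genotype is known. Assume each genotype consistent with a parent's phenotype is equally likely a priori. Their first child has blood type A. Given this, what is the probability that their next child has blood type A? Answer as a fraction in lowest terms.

19/20

Possible genotypes: Anders ∈ {AA, AO}; Ines ∈ {AA, AO}.
Weight each parental genotype pair by prior × P(type-A child):
  AA × AA: posterior weight 4/15; P(next child type A) = 1.
  AA × AO: posterior weight 4/15; P(next child type A) = 1.
  AO × AA: posterior weight 4/15; P(next child type A) = 1.
  AO × AO: posterior weight 1/5; P(next child type A) = 3/4.
Weighted sum = 19/20.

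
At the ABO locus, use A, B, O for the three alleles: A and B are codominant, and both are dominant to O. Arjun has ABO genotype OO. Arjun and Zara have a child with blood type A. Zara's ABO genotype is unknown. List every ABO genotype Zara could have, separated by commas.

For each candidate genotype of Zara, check whether crossing it with OO can produce every observed child phenotype.
  AA → possible child types {A} ✓
  AB → possible child types {A, B} ✓
  AO → possible child types {O, A} ✓
  BB → possible child types {B} ✗
  BO → possible child types {O, B} ✗
  OO → possible child types {O} ✗

AA, AB, AO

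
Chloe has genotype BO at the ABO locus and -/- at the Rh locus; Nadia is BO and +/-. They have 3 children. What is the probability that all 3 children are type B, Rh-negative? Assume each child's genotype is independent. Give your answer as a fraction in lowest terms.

27/512

ABO cross BO × BO → 1/4 O, 3/4 B.
Rh cross -/- × +/- → 1/2 Rh+, 1/2 Rh-; so P(type B, Rh-negative) = 3/4 × 1/2 = 3/8 per child.
All 3 independent: (3/8)^3 = 27/512.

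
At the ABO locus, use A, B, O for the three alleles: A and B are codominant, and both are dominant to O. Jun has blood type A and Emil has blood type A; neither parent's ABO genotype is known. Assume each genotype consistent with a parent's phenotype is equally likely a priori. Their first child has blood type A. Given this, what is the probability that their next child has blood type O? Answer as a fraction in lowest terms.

Possible genotypes: Jun ∈ {AA, AO}; Emil ∈ {AA, AO}.
Weight each parental genotype pair by prior × P(type-A child):
  AA × AA: posterior weight 4/15; P(next child type O) = 0.
  AA × AO: posterior weight 4/15; P(next child type O) = 0.
  AO × AA: posterior weight 4/15; P(next child type O) = 0.
  AO × AO: posterior weight 1/5; P(next child type O) = 1/4.
Weighted sum = 1/20.

1/20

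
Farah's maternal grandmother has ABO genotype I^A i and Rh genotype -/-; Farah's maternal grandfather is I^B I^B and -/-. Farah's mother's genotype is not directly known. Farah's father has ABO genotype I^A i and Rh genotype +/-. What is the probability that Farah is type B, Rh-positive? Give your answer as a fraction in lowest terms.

1/8

Farah's mother's ABO genotype from I^A i × I^B I^B: 1/2 I^A I^B, 1/2 I^B i.
Crossing each possibility with the father I^A i and summing P(type B): 1/2·1/4 + 1/2·1/4 = 1/4.
Similarly for Rh via the mother's Rh distribution: P(Rh+) = 1/2.
Independent loci: 1/4 × 1/2 = 1/8.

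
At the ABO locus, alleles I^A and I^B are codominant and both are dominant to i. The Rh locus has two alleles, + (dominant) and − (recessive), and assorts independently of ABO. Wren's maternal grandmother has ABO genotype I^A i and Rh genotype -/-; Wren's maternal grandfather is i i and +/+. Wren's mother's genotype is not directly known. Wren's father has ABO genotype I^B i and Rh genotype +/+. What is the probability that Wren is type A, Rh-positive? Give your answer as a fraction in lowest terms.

1/8

Wren's mother's ABO genotype from I^A i × i i: 1/2 I^A i, 1/2 i i.
Crossing each possibility with the father I^B i and summing P(type A): 1/2·1/4 + 1/2·0 = 1/8.
Similarly for Rh via the mother's Rh distribution: P(Rh+) = 1.
Independent loci: 1/8 × 1 = 1/8.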